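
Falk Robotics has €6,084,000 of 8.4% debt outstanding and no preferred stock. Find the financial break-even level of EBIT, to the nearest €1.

Annual interest = 8.4% × €6,084,000 = €511,056.00.
Without preferred stock the financial break-even is simply EBIT = interest = €511,056.00.

€511,056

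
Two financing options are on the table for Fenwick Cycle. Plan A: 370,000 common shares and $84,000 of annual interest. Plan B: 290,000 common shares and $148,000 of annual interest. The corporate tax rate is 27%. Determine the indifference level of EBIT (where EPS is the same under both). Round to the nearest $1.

At indifference, (EBIT − 84,000)(1 − t)/370,000 = (EBIT − 148,000)(1 − t)/290,000.
The (1 − t) factor cancels: (EBIT − 84,000) × 290,000 = (EBIT − 148,000) × 370,000.
Solving, EBIT = (148,000·370,000 − 84,000·290,000) / (370,000 − 290,000) = 30,400,000,000 / 80,000 = 380,000.00.

$380,000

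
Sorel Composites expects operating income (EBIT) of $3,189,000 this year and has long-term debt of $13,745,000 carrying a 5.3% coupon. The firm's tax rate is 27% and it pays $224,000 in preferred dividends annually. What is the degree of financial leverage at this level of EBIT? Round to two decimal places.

Interest = $728,485.00.
Preferred dividends grossed up pre-tax: $224,000 / (1 − 0.27) = $306,849.32.
DFL = EBIT ÷ [EBIT − I − D_p/(1−t)] = $3,189,000 ÷ [$3,189,000 − $728,485.00 − $306,849.32] = $3,189,000 ÷ $2,153,665.68 = 1.4807.

1.48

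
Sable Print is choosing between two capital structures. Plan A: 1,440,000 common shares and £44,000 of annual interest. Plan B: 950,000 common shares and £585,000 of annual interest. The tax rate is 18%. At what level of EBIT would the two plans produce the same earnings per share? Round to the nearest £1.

Set EPS_A = EPS_B: (EBIT − £44,000)(1 − 0.18) ÷ 1,440,000 = (EBIT − £585,000)(1 − 0.18) ÷ 950,000.
The (1 − t) factor cancels: (EBIT − 44,000) × 950,000 = (EBIT − 585,000) × 1,440,000.
Solving, EBIT = (585,000·1,440,000 − 44,000·950,000) / (1,440,000 − 950,000) = 800,600,000,000 / 490,000 = 1,633,877.55.

£1,633,878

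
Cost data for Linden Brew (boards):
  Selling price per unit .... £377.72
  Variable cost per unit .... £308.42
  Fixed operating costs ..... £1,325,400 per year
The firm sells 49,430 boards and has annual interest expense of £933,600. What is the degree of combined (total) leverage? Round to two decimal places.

Contribution at this volume is 49,430 × £69.30 = £3,425,499.00.
EBIT = £3,425,499.00 − £1,325,400 = £2,100,099.00. Interest = £933,600.00.
DOL = £3,425,499.00 ÷ £2,100,099.00 = 1.6311; DFL = £2,100,099.00 ÷ £1,166,499.00 = 1.8003.
DCL = DOL × DFL = 1.6311 × 1.8003 = 2.9365.

2.94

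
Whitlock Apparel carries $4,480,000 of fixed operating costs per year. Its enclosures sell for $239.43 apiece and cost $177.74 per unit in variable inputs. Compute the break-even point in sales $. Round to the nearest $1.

$17,387,687

Contribution margin per unit = $239.43 − $177.74 = $61.69, a CM ratio of $61.69 ÷ $239.43 = 0.2577.
Break-even revenue = fixed costs × price ÷ CM = $4,480,000 × $239.43 ÷ $61.69 = $17,387,687.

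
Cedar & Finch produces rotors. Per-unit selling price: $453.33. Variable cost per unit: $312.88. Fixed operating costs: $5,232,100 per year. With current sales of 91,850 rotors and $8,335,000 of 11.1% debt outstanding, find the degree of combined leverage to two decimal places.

Total contribution margin = 91,850 × $140.45 = $12,900,332.50.
EBIT = $12,900,332.50 − $5,232,100 = $7,668,232.50. Interest = $925,185.00, so EBIT − I = $6,743,047.50.
Degree of total leverage = total CM / (EBIT − interest) = $12,900,332.50 / $6,743,047.50 = 1.9131.

1.91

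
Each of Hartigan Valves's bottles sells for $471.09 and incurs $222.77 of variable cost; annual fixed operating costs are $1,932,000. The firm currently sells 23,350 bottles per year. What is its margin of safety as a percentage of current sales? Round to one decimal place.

Each unit contributes $471.09 − $222.77 = $248.32. Break-even units = $1,932,000 ÷ $248.32 = 7,780.28; break-even revenue = 7,780.28 × $471.09 = $3,665,213.76.
Actual sales revenue = 23,350 × $471.09 = $10,999,951.50.
Margin of safety = ($10,999,951.50 − $3,665,213.76) ÷ $10,999,951.50 = 66.7%.

66.7%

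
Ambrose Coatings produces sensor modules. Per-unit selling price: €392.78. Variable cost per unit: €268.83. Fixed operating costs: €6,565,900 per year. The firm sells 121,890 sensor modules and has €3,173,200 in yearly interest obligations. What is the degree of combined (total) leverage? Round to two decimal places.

2.81

At 121,890 units, contribution = 121,890 × €123.95 = €15,108,265.50.
Operating income = contribution − fixed costs = €15,108,265.50 − €6,565,900 = €8,542,365.50. Interest = €3,173,200.00.
DOL = €15,108,265.50 ÷ €8,542,365.50 = 1.7686; DFL = €8,542,365.50 ÷ €5,369,165.50 = 1.5910.
DCL = DOL × DFL = 1.7686 × 1.5910 = 2.8138.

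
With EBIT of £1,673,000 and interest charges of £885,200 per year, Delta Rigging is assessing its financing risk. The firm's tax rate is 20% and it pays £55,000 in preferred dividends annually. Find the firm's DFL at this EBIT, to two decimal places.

2.33

Annual interest charges come to £885,200.00.
Pre-tax preferred-dividend burden = £55,000 ÷ (1 − 0.20) = £68,750.00.
DFL = EBIT ÷ [EBIT − I − D_p/(1−t)] = £1,673,000 ÷ [£1,673,000 − £885,200.00 − £68,750.00] = £1,673,000 ÷ £719,050.00 = 2.3267.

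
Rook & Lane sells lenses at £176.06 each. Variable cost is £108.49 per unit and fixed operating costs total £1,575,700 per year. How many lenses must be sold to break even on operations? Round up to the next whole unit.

23,320 lenses

Unit CM = price − variable cost = £176.06 − £108.49 = £67.57.
Units to break even: £1,575,700 ÷ £67.57 = 23,319.52, rounded up to 23,320.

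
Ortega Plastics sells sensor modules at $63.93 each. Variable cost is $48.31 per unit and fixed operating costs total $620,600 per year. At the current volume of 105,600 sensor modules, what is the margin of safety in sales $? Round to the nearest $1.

$4,210,998

Contribution margin per unit = $63.93 − $48.31 = $15.62. Break-even units = $620,600 ÷ $15.62 = 39,731.11; break-even revenue = 39,731.11 × $63.93 = $2,540,010.12.
Actual sales revenue = 105,600 × $63.93 = $6,751,008.00.
Margin of safety = $6,751,008.00 − $2,540,010.12 = $4,210,998.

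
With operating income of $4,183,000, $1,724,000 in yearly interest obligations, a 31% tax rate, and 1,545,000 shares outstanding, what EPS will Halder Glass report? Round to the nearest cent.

Pre-tax income = $4,183,000 − $1,724,000.00 = $2,459,000.00.
After tax at 31%: net income = $2,459,000.00 × 0.69 = $1,696,710.00.
EPS = $1,696,710.00 ÷ 1,545,000 = $1.10.

$1.10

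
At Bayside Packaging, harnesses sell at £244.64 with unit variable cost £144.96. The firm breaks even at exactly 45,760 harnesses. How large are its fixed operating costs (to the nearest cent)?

£4,561,356.80

Unit CM = price − variable cost = £244.64 − £144.96 = £99.68.
Since BE = FC / CM, FC = 45,760 × £99.68 = £4,561,356.80.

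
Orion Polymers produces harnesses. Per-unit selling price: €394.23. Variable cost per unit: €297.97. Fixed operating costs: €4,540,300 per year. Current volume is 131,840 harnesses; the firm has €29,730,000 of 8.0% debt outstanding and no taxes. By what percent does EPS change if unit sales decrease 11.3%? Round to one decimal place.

Total contribution margin = 131,840 × €96.26 = €12,690,918.40.
EBIT = €12,690,918.40 − €4,540,300 = €8,150,618.40.
After interest of €2,378,400.00, pre-tax earnings = €5,772,218.40.
DCL = total CM / (EBIT − I) = €12,690,918.40 / €5,772,218.40 = 2.1986.
EPS therefore changes by 2.1986 × (-11.3%) = -24.8%.

-24.8%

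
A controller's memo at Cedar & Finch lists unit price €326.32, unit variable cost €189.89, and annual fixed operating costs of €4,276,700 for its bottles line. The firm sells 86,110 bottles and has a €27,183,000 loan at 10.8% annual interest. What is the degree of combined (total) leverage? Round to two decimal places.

Contribution at this volume is 86,110 × €136.43 = €11,747,987.30.
Operating income = contribution − fixed costs = €11,747,987.30 − €4,276,700 = €7,471,287.30. Interest = €2,935,764.00.
DOL = €11,747,987.30 ÷ €7,471,287.30 = 1.5724; DFL = €7,471,287.30 ÷ €4,535,523.30 = 1.6473.
DCL = DOL × DFL = 1.5724 × 1.6473 = 2.5902.

2.59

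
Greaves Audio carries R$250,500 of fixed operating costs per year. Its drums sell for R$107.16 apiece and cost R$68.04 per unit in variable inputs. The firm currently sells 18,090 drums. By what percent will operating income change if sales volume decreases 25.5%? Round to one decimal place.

-39.5%

Contribution at this volume is 18,090 × R$39.12 = R$707,680.80.
Subtracting fixed costs: EBIT = R$707,680.80 − R$250,500 = R$457,180.80.
Degree of operating leverage = R$707,680.80 / R$457,180.80 = 1.5479.
Operating income changes by 1.5479 × -25.5% = -39.5%.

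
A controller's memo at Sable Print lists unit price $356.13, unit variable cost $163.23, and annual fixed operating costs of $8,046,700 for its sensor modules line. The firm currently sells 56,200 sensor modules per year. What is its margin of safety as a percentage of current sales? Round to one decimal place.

Unit CM = price − variable cost = $356.13 − $163.23 = $192.90. Break-even units = $8,046,700 ÷ $192.90 = 41,714.36; break-even revenue = 41,714.36 × $356.13 = $14,855,734.95.
Actual sales revenue = 56,200 × $356.13 = $20,014,506.00.
Margin of safety = ($20,014,506.00 − $14,855,734.95) ÷ $20,014,506.00 = 25.8%.

25.8%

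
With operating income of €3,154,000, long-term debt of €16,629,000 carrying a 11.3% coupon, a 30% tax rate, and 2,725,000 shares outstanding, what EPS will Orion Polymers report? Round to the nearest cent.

Pre-tax income = €3,154,000 − €1,879,077.00 = €1,274,923.00.
Net income = €1,274,923.00 × (1 − 0.30) = €892,446.10.
Per share: €892,446.10 / 2,725,000 shares = €0.33.

€0.33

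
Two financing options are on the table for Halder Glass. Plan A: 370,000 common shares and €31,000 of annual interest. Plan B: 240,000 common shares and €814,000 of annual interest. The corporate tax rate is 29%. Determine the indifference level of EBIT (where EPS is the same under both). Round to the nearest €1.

Set EPS_A = EPS_B: (EBIT − €31,000)(1 − 0.29) ÷ 370,000 = (EBIT − €814,000)(1 − 0.29) ÷ 240,000.
The (1 − t) factor cancels: (EBIT − 31,000) × 240,000 = (EBIT − 814,000) × 370,000.
EBIT × (370,000 − 240,000) = 814,000 × 370,000 − 31,000 × 240,000 = 293,740,000,000, so EBIT = 293,740,000,000 ÷ 130,000 = 2,259,538.46.

€2,259,538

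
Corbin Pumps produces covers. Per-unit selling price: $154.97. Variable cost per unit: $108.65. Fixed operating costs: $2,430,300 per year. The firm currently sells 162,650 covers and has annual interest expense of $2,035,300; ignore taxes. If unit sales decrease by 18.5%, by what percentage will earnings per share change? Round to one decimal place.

-45.4%

Total contribution margin = 162,650 × $46.32 = $7,533,948.00.
EBIT = $7,533,948.00 − $2,430,300 = $5,103,648.00.
After interest of $2,035,300.00, pre-tax earnings = $3,068,348.00.
DCL = total CM / (EBIT − I) = $7,533,948.00 / $3,068,348.00 = 2.4554.
EPS therefore changes by 2.4554 × (-18.5%) = -45.4%.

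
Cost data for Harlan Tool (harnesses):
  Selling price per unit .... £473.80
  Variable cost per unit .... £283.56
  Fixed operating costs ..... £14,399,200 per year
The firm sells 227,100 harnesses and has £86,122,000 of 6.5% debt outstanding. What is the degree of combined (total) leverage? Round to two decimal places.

Total contribution margin = 227,100 × £190.24 = £43,203,504.00.
Subtracting fixed costs: EBIT = £43,203,504.00 − £14,399,200 = £28,804,304.00. Interest = £5,597,930.00.
DOL = £43,203,504.00 ÷ £28,804,304.00 = 1.4999; DFL = £28,804,304.00 ÷ £23,206,374.00 = 1.2412.
Combined leverage = 1.4999 × 1.2412 = 1.8617.

1.86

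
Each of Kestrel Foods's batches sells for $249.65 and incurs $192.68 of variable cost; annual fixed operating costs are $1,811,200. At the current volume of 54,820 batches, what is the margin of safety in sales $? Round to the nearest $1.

$5,748,897

Each unit contributes $249.65 − $192.68 = $56.97. Break-even units = $1,811,200 ÷ $56.97 = 31,792.17; break-even revenue = 31,792.17 × $249.65 = $7,936,915.57.
Actual sales revenue = 54,820 × $249.65 = $13,685,813.00.
Margin of safety = $13,685,813.00 − $7,936,915.57 = $5,748,897.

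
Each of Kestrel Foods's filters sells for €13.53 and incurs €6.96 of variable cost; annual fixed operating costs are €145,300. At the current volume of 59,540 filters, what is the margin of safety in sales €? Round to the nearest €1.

Contribution margin per unit = €13.53 − €6.96 = €6.57. Break-even units = €145,300 ÷ €6.57 = 22,115.68; break-even revenue = 22,115.68 × €13.53 = €299,225.11.
Current sales = 59,540 × €13.53 = €805,576.20.
Margin of safety = €805,576.20 − €299,225.11 = €506,351.

€506,351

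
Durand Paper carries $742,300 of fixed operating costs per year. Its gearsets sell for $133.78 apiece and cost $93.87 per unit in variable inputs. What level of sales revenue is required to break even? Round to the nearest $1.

Contribution margin per unit = $133.78 − $93.87 = $39.91, a CM ratio of $39.91 ÷ $133.78 = 0.2983.
Break-even sales = FC ÷ CM ratio = $742,300 × $133.78 / $39.91 = $2,488,221.

$2,488,221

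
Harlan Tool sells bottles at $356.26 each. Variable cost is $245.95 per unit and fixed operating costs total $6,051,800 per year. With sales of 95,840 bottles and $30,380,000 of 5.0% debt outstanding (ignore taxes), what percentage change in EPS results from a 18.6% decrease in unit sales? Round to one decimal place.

-65.5%

Contribution at this volume is 95,840 × $110.31 = $10,572,110.40.
Operating income = contribution − fixed costs = $10,572,110.40 − $6,051,800 = $4,520,310.40.
After interest of $1,519,000.00, pre-tax earnings = $3,001,310.40.
DCL = total CM / (EBIT − I) = $10,572,110.40 / $3,001,310.40 = 3.5225.
EPS therefore changes by 3.5225 × (-18.6%) = -65.5%.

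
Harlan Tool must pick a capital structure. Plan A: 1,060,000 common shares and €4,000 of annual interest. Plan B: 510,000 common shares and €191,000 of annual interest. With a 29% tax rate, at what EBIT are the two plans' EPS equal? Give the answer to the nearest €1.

€364,400

At indifference, (EBIT − 4,000)(1 − t)/1,060,000 = (EBIT − 191,000)(1 − t)/510,000.
The (1 − t) factor cancels: (EBIT − 4,000) × 510,000 = (EBIT − 191,000) × 1,060,000.
Solving, EBIT = (191,000·1,060,000 − 4,000·510,000) / (1,060,000 − 510,000) = 200,420,000,000 / 550,000 = 364,400.00.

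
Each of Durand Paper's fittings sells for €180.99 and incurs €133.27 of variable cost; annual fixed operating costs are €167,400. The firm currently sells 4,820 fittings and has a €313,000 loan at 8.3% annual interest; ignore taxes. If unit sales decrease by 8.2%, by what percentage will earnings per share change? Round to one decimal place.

Contribution at this volume is 4,820 × €47.72 = €230,010.40.
Operating income = contribution − fixed costs = €230,010.40 − €167,400 = €62,610.40.
After interest of €25,979.00, pre-tax earnings = €36,631.40.
Degree of combined leverage = contribution ÷ (EBIT − I) = €230,010.40 ÷ €36,631.40 = 6.2791.
EPS therefore changes by 6.2791 × (-8.2%) = -51.5%.

-51.5%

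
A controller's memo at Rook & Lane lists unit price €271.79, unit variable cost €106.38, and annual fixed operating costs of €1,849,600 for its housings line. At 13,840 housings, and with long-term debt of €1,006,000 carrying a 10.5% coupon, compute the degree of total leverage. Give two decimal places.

6.85

Total contribution margin = 13,840 × €165.41 = €2,289,274.40.
EBIT = €2,289,274.40 − €1,849,600 = €439,674.40. Interest = €105,630.00, so EBIT − I = €334,044.40.
DCL = contribution ÷ (EBIT − I) = €2,289,274.40 ÷ €334,044.40 = 6.8532.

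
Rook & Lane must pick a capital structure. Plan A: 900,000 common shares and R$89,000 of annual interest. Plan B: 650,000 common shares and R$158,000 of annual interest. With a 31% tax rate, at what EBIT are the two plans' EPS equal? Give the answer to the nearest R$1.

R$337,400

At indifference, (EBIT − 89,000)(1 − t)/900,000 = (EBIT − 158,000)(1 − t)/650,000.
Cancelling (1 − t) and cross-multiplying: 650,000·(EBIT − 89,000) = 900,000·(EBIT − 158,000).
Solving, EBIT = (158,000·900,000 − 89,000·650,000) / (900,000 − 650,000) = 84,350,000,000 / 250,000 = 337,400.00.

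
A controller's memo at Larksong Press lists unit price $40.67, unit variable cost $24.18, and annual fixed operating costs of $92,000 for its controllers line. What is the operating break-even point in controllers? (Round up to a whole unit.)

5,580 controllers

Each unit contributes $40.67 − $24.18 = $16.49.
Break-even volume = fixed costs ÷ CM per unit = $92,000 ÷ $16.49 = 5,579.14, so 5,580 controllers.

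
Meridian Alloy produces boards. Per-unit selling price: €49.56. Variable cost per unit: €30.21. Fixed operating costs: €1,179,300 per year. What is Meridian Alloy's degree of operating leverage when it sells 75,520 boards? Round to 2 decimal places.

Total contribution margin = 75,520 × €19.35 = €1,461,312.00.
EBIT = €1,461,312.00 − €1,179,300 = €282,012.00.
Degree of operating leverage = €1,461,312.00 / €282,012.00 = 5.1817.

5.18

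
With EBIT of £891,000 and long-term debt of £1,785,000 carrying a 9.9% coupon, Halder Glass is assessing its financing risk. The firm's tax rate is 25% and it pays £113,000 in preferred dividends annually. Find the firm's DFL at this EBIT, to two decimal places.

1.58

Annual interest charges come to £176,715.00.
Pre-tax preferred-dividend burden = £113,000 ÷ (1 − 0.25) = £150,666.67.
DFL = EBIT ÷ [EBIT − I − D_p/(1−t)] = £891,000 ÷ [£891,000 − £176,715.00 − £150,666.67] = £891,000 ÷ £563,618.33 = 1.5809.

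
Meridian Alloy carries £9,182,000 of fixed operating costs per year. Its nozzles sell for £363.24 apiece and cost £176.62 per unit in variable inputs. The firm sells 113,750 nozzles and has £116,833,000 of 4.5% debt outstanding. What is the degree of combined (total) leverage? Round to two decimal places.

3.13

Total contribution margin = 113,750 × £186.62 = £21,228,025.00.
Operating income = contribution − fixed costs = £21,228,025.00 − £9,182,000 = £12,046,025.00. Interest = £5,257,485.00.
DOL = £21,228,025.00 ÷ £12,046,025.00 = 1.7622; DFL = £12,046,025.00 ÷ £6,788,540.00 = 1.7745.
DCL = DOL × DFL = 1.7622 × 1.7745 = 3.1270.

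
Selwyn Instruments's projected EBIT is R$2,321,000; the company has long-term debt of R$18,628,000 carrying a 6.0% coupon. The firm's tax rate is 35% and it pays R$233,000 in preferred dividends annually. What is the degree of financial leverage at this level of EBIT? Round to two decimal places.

2.75

Annual interest charges come to R$1,117,680.00.
Pre-tax preferred-dividend burden = R$233,000 ÷ (1 − 0.35) = R$358,461.54.
DFL = EBIT ÷ [EBIT − I − D_p/(1−t)] = R$2,321,000 ÷ [R$2,321,000 − R$1,117,680.00 − R$358,461.54] = R$2,321,000 ÷ R$844,858.46 = 2.7472.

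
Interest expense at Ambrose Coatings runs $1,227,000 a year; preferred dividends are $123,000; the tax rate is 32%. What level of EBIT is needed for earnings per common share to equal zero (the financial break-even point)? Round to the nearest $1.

$1,407,882

Grossing the preferred dividend up to pre-tax terms: $123,000 / (1 − 0.32) = $180,882.35.
Financial break-even EBIT = interest + D_p ÷ (1 − t) = $1,227,000 + $180,882.35 = $1,407,882.35.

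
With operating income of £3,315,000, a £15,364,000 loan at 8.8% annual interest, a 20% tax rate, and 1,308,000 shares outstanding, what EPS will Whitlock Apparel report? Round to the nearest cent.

Pre-tax income = £3,315,000 − £1,352,032.00 = £1,962,968.00.
After tax at 20%: net income = £1,962,968.00 × 0.80 = £1,570,374.40.
Per share: £1,570,374.40 / 1,308,000 shares = £1.20.

£1.20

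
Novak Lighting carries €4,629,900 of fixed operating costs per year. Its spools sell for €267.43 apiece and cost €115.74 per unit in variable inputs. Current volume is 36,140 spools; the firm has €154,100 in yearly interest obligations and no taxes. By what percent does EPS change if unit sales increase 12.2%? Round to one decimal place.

Total contribution margin = 36,140 × €151.69 = €5,482,076.60.
EBIT = €5,482,076.60 − €4,629,900 = €852,176.60.
Interest = €154,100.00, so EBIT − I = €698,076.60.
Degree of combined leverage = contribution ÷ (EBIT − I) = €5,482,076.60 ÷ €698,076.60 = 7.8531.
EPS therefore changes by 7.8531 × (+12.2%) = +95.8%.

+95.8%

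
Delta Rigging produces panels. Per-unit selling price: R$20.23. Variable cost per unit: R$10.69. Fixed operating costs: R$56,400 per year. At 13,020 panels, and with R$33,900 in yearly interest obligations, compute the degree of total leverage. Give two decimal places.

3.66

Contribution at this volume is 13,020 × R$9.54 = R$124,210.80.
EBIT = R$124,210.80 − R$56,400 = R$67,810.80. Interest = R$33,900.00.
DOL = R$124,210.80 ÷ R$67,810.80 = 1.8317; DFL = R$67,810.80 ÷ R$33,910.80 = 1.9997.
DCL = DOL × DFL = 1.8317 × 1.9997 = 3.6629.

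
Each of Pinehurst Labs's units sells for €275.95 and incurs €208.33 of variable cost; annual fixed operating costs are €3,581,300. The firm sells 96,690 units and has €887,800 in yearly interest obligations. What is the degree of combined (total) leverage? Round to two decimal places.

Contribution at this volume is 96,690 × €67.62 = €6,538,177.80.
EBIT = €6,538,177.80 − €3,581,300 = €2,956,877.80. Interest = €887,800.00.
DOL = €6,538,177.80 ÷ €2,956,877.80 = 2.2112; DFL = €2,956,877.80 ÷ €2,069,077.80 = 1.4291.
Combined leverage = 2.2112 × 1.4291 = 3.1600.

3.16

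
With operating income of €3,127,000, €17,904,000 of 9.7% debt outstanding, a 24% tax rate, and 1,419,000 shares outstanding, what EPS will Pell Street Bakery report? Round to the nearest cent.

€0.74

Interest = €1,736,688.00, so EBT = €3,127,000 − €1,736,688.00 = €1,390,312.00.
Net income = €1,390,312.00 × (1 − 0.24) = €1,056,637.12.
Per share: €1,056,637.12 / 1,419,000 shares = €0.74.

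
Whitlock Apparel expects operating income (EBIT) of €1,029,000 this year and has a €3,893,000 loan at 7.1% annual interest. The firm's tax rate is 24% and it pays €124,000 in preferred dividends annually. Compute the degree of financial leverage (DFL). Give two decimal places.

Interest = €276,403.00.
Pre-tax preferred-dividend burden = €124,000 ÷ (1 − 0.24) = €163,157.89.
DFL = EBIT ÷ [EBIT − I − D_p/(1−t)] = €1,029,000 ÷ [€1,029,000 − €276,403.00 − €163,157.89] = €1,029,000 ÷ €589,439.11 = 1.7457.

1.75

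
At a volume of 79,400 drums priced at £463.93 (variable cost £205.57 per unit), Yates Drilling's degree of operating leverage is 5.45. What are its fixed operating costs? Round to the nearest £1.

£16,749,787

Contribution at this volume is 79,400 × £258.36 = £20,513,784.00.
DOL = contribution / EBIT, so EBIT = £20,513,784.00 / 5.45 = £3,763,997.06.
And FC = contribution − EBIT = £20,513,784.00 − £3,763,997.06 = £16,749,787.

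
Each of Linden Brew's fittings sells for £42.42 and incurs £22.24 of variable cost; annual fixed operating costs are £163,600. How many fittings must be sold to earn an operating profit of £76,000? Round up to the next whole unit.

11,874 fittings

Each unit contributes £42.42 − £22.24 = £20.18.
Need Q such that Q × £20.18 − £163,600 = £76,000, i.e. Q = £239,600 / £20.18 = 11,873.14 → 11,874.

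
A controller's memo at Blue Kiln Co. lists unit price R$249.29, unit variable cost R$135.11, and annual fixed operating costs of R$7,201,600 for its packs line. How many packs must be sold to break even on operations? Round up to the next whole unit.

63,073 packs

Unit CM = price − variable cost = R$249.29 − R$135.11 = R$114.18.
Break-even volume = fixed costs ÷ CM per unit = R$7,201,600 ÷ R$114.18 = 63,072.34, so 63,073 packs.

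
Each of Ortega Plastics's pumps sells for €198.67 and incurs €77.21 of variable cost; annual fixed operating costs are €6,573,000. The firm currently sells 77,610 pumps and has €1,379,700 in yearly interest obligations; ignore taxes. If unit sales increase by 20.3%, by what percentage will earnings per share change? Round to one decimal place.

+129.8%

Contribution at this volume is 77,610 × €121.46 = €9,426,510.60.
EBIT = €9,426,510.60 − €6,573,000 = €2,853,510.60.
After interest of €1,379,700.00, pre-tax earnings = €1,473,810.60.
DCL = total CM / (EBIT − I) = €9,426,510.60 / €1,473,810.60 = 6.3960.
EPS therefore changes by 6.3960 × (+20.3%) = +129.8%.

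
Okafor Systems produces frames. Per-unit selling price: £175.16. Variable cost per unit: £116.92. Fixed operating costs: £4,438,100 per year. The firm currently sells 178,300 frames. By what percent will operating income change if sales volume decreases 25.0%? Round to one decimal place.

-43.7%

At 178,300 units, contribution = 178,300 × £58.24 = £10,384,192.00.
EBIT = £10,384,192.00 − £4,438,100 = £5,946,092.00.
DOL = contribution ÷ EBIT = £10,384,192.00 ÷ £5,946,092.00 = 1.7464.
Operating income changes by 1.7464 × -25.0% = -43.7%.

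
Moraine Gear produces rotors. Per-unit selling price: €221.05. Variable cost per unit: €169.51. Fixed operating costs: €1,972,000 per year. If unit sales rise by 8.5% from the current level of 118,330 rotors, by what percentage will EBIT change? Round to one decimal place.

At 118,330 units, contribution = 118,330 × €51.54 = €6,098,728.20.
Subtracting fixed costs: EBIT = €6,098,728.20 − €1,972,000 = €4,126,728.20.
Degree of operating leverage = €6,098,728.20 / €4,126,728.20 = 1.4779.
%ΔEBIT = DOL × %ΔSales = 1.4779 × +8.5% = +12.6%.

+12.6%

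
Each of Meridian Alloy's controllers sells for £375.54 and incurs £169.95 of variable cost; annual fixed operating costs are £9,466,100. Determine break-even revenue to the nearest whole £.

CM per unit = £375.54 − £169.95 = £205.59; CM ratio = £205.59 / £375.54 = 0.5475.
Break-even revenue = fixed costs × price ÷ CM = £9,466,100 × £375.54 ÷ £205.59 = £17,291,207.

£17,291,207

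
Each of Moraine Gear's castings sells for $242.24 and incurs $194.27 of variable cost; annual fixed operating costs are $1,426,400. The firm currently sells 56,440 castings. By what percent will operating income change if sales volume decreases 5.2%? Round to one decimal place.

Contribution at this volume is 56,440 × $47.97 = $2,707,426.80.
Operating income = contribution − fixed costs = $2,707,426.80 − $1,426,400 = $1,281,026.80.
DOL = contribution ÷ EBIT = $2,707,426.80 ÷ $1,281,026.80 = 2.1135.
So EBIT moves 2.1135 × (-5.2%) = -11.0%.

-11.0%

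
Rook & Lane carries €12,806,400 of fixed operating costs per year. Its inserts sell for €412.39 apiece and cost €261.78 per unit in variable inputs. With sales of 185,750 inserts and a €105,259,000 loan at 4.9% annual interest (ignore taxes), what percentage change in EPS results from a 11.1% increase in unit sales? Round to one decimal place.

+31.0%

Total contribution margin = 185,750 × €150.61 = €27,975,807.50.
Operating income = contribution − fixed costs = €27,975,807.50 − €12,806,400 = €15,169,407.50.
After interest of €5,157,691.00, pre-tax earnings = €10,011,716.50.
Degree of combined leverage = contribution ÷ (EBIT − I) = €27,975,807.50 ÷ €10,011,716.50 = 2.7943.
%ΔEPS = DCL × %ΔSales = 2.7943 × +11.1% = +31.0%.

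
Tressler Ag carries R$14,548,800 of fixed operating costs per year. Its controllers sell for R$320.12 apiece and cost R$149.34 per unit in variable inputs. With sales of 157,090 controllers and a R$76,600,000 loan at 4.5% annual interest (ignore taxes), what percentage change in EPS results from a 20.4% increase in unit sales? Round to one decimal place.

At 157,090 units, contribution = 157,090 × R$170.78 = R$26,827,830.20.
Subtracting fixed costs: EBIT = R$26,827,830.20 − R$14,548,800 = R$12,279,030.20.
Interest = R$3,447,000.00, so EBIT − I = R$8,832,030.20.
Degree of combined leverage = contribution ÷ (EBIT − I) = R$26,827,830.20 ÷ R$8,832,030.20 = 3.0376.
EPS therefore changes by 3.0376 × (+20.4%) = +62.0%.

+62.0%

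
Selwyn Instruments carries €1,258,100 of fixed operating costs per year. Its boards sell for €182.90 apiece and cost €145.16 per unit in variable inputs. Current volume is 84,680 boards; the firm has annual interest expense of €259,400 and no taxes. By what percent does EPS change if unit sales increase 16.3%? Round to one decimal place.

+31.0%

At 84,680 units, contribution = 84,680 × €37.74 = €3,195,823.20.
EBIT = €3,195,823.20 − €1,258,100 = €1,937,723.20.
After interest of €259,400.00, pre-tax earnings = €1,678,323.20.
Degree of combined leverage = contribution ÷ (EBIT − I) = €3,195,823.20 ÷ €1,678,323.20 = 1.9042.
EPS therefore changes by 1.9042 × (+16.3%) = +31.0%.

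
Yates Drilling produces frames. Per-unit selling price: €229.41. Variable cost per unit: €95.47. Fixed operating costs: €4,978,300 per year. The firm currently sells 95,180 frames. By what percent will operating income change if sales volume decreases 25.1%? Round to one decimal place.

-41.2%

Total contribution margin = 95,180 × €133.94 = €12,748,409.20.
Operating income = contribution − fixed costs = €12,748,409.20 − €4,978,300 = €7,770,109.20.
DOL = contribution ÷ EBIT = €12,748,409.20 ÷ €7,770,109.20 = 1.6407.
%ΔEBIT = DOL × %ΔSales = 1.6407 × -25.1% = -41.2%.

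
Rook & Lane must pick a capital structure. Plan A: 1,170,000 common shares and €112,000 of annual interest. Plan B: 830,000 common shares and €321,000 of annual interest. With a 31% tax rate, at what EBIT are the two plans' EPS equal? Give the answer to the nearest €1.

Set EPS_A = EPS_B: (EBIT − €112,000)(1 − 0.31) ÷ 1,170,000 = (EBIT − €321,000)(1 − 0.31) ÷ 830,000.
Cancelling (1 − t) and cross-multiplying: 830,000·(EBIT − 112,000) = 1,170,000·(EBIT − 321,000).
Solving, EBIT = (321,000·1,170,000 − 112,000·830,000) / (1,170,000 − 830,000) = 282,610,000,000 / 340,000 = 831,205.88.

€831,206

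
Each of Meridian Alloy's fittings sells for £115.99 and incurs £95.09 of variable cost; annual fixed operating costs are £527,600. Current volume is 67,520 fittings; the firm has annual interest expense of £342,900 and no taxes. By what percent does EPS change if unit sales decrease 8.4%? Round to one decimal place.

At 67,520 units, contribution = 67,520 × £20.90 = £1,411,168.00.
EBIT = £1,411,168.00 − £527,600 = £883,568.00.
Interest = £342,900.00, so EBIT − I = £540,668.00.
Degree of combined leverage = contribution ÷ (EBIT − I) = £1,411,168.00 ÷ £540,668.00 = 2.6100.
%ΔEPS = DCL × %ΔSales = 2.6100 × -8.4% = -21.9%.

-21.9%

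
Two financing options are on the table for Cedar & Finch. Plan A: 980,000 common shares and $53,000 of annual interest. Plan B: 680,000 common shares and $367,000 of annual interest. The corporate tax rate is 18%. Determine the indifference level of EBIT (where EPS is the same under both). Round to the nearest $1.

$1,078,733

At indifference, (EBIT − 53,000)(1 − t)/980,000 = (EBIT − 367,000)(1 − t)/680,000.
The (1 − t) factor cancels: (EBIT − 53,000) × 680,000 = (EBIT − 367,000) × 980,000.
Solving, EBIT = (367,000·980,000 − 53,000·680,000) / (980,000 − 680,000) = 323,620,000,000 / 300,000 = 1,078,733.33.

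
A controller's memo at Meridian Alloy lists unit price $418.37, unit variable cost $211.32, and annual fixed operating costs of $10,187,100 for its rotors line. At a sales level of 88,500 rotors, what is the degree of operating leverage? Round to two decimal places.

2.25

Total contribution margin = 88,500 × $207.05 = $18,323,925.00.
Operating income = contribution − fixed costs = $18,323,925.00 − $10,187,100 = $8,136,825.00.
So DOL = total CM / EBIT = $18,323,925.00 / $8,136,825.00 = 2.2520.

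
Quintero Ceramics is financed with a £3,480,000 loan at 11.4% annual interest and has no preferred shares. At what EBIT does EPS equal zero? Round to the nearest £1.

£396,720

Annual interest = 11.4% × £3,480,000 = £396,720.00.
Without preferred stock the financial break-even is simply EBIT = interest = £396,720.00.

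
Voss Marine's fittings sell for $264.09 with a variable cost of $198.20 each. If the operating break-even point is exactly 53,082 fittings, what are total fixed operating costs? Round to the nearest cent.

Each unit contributes $264.09 − $198.20 = $65.89.
Fixed costs = break-even units × CM = 53,082 × $65.89 = $3,497,572.98.

$3,497,572.98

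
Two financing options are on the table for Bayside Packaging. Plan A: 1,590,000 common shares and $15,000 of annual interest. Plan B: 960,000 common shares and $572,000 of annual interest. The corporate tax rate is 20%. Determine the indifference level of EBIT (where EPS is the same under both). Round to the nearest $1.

At indifference, (EBIT − 15,000)(1 − t)/1,590,000 = (EBIT − 572,000)(1 − t)/960,000.
The (1 − t) factor cancels: (EBIT − 15,000) × 960,000 = (EBIT − 572,000) × 1,590,000.
Solving, EBIT = (572,000·1,590,000 − 15,000·960,000) / (1,590,000 − 960,000) = 895,080,000,000 / 630,000 = 1,420,761.90.

$1,420,762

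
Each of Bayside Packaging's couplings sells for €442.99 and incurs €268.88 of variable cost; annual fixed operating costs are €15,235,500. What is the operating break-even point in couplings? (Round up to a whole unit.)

Each unit contributes €442.99 − €268.88 = €174.11.
Break-even volume = fixed costs ÷ CM per unit = €15,235,500 ÷ €174.11 = 87,505.03, so 87,506 couplings.

87,506 couplings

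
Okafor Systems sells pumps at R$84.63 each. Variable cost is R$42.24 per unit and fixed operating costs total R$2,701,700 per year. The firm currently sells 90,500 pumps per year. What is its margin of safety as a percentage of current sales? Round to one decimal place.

Unit CM = price − variable cost = R$84.63 − R$42.24 = R$42.39. Break-even units = R$2,701,700 ÷ R$42.39 = 63,734.37; break-even revenue = 63,734.37 × R$84.63 = R$5,393,839.84.
Actual sales revenue = 90,500 × R$84.63 = R$7,659,015.00.
Margin of safety = (R$7,659,015.00 − R$5,393,839.84) ÷ R$7,659,015.00 = 29.6%.

29.6%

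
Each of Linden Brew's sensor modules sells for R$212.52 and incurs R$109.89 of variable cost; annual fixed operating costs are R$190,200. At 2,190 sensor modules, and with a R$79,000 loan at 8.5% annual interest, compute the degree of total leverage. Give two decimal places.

At 2,190 units, contribution = 2,190 × R$102.63 = R$224,759.70.
Subtracting fixed costs: EBIT = R$224,759.70 − R$190,200 = R$34,559.70. Interest = R$6,715.00.
DOL = R$224,759.70 ÷ R$34,559.70 = 6.5035; DFL = R$34,559.70 ÷ R$27,844.70 = 1.2412.
DCL = DOL × DFL = 6.5035 × 1.2412 = 8.0721.

8.07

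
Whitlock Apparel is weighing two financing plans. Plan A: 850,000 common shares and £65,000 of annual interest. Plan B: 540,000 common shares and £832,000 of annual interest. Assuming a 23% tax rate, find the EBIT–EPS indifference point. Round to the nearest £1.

£2,168,065

Set EPS_A = EPS_B: (EBIT − £65,000)(1 − 0.23) ÷ 850,000 = (EBIT − £832,000)(1 − 0.23) ÷ 540,000.
Cancelling (1 − t) and cross-multiplying: 540,000·(EBIT − 65,000) = 850,000·(EBIT − 832,000).
EBIT × (850,000 − 540,000) = 832,000 × 850,000 − 65,000 × 540,000 = 672,100,000,000, so EBIT = 672,100,000,000 ÷ 310,000 = 2,168,064.52.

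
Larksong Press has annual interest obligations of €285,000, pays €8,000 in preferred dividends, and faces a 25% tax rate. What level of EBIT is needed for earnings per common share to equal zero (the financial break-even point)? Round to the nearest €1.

€295,667

Grossing the preferred dividend up to pre-tax terms: €8,000 / (1 − 0.25) = €10,666.67.
Financial break-even EBIT = interest + D_p ÷ (1 − t) = €285,000 + €10,666.67 = €295,666.67.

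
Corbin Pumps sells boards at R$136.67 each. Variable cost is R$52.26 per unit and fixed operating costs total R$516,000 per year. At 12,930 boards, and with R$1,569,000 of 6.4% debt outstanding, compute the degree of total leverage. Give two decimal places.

2.30

Contribution at this volume is 12,930 × R$84.41 = R$1,091,421.30.
EBIT = R$1,091,421.30 − R$516,000 = R$575,421.30. Interest = R$100,416.00.
DOL = R$1,091,421.30 ÷ R$575,421.30 = 1.8967; DFL = R$575,421.30 ÷ R$475,005.30 = 1.2114.
DCL = DOL × DFL = 1.8967 × 1.2114 = 2.2977.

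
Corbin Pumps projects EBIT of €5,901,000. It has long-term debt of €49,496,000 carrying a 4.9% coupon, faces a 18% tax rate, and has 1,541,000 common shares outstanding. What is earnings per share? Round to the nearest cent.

Pre-tax income = €5,901,000 − €2,425,304.00 = €3,475,696.00.
Net income = €3,475,696.00 × (1 − 0.18) = €2,850,070.72.
EPS = €2,850,070.72 ÷ 1,541,000 = €1.85.

€1.85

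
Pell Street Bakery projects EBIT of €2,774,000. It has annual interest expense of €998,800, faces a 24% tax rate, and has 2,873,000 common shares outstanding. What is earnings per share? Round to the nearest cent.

Pre-tax income = €2,774,000 − €998,800.00 = €1,775,200.00.
Net income = €1,775,200.00 × (1 − 0.24) = €1,349,152.00.
EPS = €1,349,152.00 ÷ 2,873,000 = €0.47.

€0.47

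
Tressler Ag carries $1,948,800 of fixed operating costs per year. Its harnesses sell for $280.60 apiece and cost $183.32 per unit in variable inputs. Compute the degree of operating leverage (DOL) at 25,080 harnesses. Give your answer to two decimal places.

4.97

Contribution at this volume is 25,080 × $97.28 = $2,439,782.40.
Operating income = contribution − fixed costs = $2,439,782.40 − $1,948,800 = $490,982.40.
Degree of operating leverage = $2,439,782.40 / $490,982.40 = 4.9692.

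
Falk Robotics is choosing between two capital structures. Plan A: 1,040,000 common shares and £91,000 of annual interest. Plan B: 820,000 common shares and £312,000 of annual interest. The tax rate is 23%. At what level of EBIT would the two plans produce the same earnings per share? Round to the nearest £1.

£1,135,727

At indifference, (EBIT − 91,000)(1 − t)/1,040,000 = (EBIT − 312,000)(1 − t)/820,000.
The (1 − t) factor cancels: (EBIT − 91,000) × 820,000 = (EBIT − 312,000) × 1,040,000.
Solving, EBIT = (312,000·1,040,000 − 91,000·820,000) / (1,040,000 − 820,000) = 249,860,000,000 / 220,000 = 1,135,727.27.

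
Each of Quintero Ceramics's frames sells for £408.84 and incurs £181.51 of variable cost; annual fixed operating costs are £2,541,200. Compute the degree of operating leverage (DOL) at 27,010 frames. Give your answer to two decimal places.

1.71

Total contribution margin = 27,010 × £227.33 = £6,140,183.30.
Operating income = contribution − fixed costs = £6,140,183.30 − £2,541,200 = £3,598,983.30.
DOL = contribution ÷ EBIT = £6,140,183.30 ÷ £3,598,983.30 = 1.7061.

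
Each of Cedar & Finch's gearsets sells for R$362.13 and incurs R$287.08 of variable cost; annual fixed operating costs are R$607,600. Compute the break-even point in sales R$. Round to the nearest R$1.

Contribution margin per unit = R$362.13 − R$287.08 = R$75.05, a CM ratio of R$75.05 ÷ R$362.13 = 0.2072.
Break-even revenue = fixed costs × price ÷ CM = R$607,600 × R$362.13 ÷ R$75.05 = R$2,931,781.

R$2,931,781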